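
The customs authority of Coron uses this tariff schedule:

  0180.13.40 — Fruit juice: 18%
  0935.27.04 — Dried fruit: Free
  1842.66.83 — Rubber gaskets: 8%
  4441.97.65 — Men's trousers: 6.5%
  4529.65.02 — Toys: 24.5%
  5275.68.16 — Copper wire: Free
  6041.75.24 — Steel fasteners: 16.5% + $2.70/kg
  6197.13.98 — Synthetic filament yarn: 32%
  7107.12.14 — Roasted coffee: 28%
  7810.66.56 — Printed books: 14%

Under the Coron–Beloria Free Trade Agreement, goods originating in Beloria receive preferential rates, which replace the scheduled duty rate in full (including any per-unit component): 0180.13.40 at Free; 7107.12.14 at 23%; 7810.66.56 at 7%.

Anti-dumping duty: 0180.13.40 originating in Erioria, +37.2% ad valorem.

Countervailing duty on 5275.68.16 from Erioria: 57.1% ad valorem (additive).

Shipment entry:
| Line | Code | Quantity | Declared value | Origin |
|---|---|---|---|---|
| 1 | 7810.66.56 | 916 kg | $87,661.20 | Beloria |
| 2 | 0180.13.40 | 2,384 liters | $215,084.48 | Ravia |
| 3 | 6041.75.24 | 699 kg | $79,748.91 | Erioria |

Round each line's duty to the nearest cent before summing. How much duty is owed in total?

Line 1 (7810.66.56, Beloria, 916 kg, $87,661.20):
Base rate for 7810.66.56 is 14%.
Origin Beloria qualifies under the Coron–Beloria agreement and 7810.66.56 is covered: preferential rate 7% applies instead.
Duty = $87,661.20 × 7% = $6,136.28.
Line 2 (0180.13.40, Ravia, 2,384 liters, $215,084.48):
Base rate for 0180.13.40 is 18%.
0180.13.40 has an FTA preferential rate, but origin Ravia is not Beloria; base rate stands.
The additional-duty order on 0180.13.40 targets Erioria, not Ravia; it does not apply.
Duty = $215,084.48 × 18% = $38,715.21.
Line 3 (6041.75.24, Erioria, 699 kg, $79,748.91):
Base rate for 6041.75.24 is 16.5% + $2.70/kg.
Duty = $79,748.91 × 16.5% + 699 × $2.70 = $15,045.87.
Total = $6,136.28 + $38,715.21 + $15,045.87 = $59,897.36.

$59,897.36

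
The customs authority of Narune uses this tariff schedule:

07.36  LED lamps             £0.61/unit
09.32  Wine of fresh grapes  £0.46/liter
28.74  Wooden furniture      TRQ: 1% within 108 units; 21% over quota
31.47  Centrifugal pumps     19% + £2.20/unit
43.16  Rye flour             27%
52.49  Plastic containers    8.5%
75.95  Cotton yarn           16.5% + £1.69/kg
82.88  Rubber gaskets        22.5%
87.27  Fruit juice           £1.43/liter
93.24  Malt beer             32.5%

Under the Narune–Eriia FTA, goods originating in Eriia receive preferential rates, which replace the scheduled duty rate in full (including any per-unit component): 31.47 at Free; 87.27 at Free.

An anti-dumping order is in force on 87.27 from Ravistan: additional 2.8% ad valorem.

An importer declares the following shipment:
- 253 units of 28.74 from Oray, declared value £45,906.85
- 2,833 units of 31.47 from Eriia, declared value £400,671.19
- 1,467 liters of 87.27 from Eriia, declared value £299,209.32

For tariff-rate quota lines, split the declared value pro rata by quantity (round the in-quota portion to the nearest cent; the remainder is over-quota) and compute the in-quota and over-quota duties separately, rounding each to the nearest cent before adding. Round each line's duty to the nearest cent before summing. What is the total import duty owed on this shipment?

£5,721.12

Line 1 (28.74, Oray, 253 units, £45,906.85):
Code 28.74 is under a tariff-rate quota (threshold 108 units). In-quota: 108 units at 1%; over-quota: 145 units at 21%.
Pro-rata value split: in-quota = £45,906.85 × 108/253 = £19,596.60; over-quota = £45,906.85 − £19,596.60 = £26,310.25.
In-quota duty = £19,596.60 × 1% = £195.97. Over-quota duty = £26,310.25 × 21% = £5,525.15.
Line duty = £195.97 + £5,525.15 = £5,721.12.
Line 2 (31.47, Eriia, 2,833 units, £400,671.19):
Base rate for 31.47 is 19% + £2.20/unit.
Origin Eriia qualifies under the Narune–Eriia agreement and 31.47 is covered: preferential rate Free applies instead.
Duty = £400,671.19 × 0% = £0.00.
Line 3 (87.27, Eriia, 1,467 liters, £299,209.32):
Base rate for 87.27 is £1.43/liter.
Origin Eriia qualifies under the Narune–Eriia agreement and 87.27 is covered: preferential rate Free applies instead.
The additional-duty order on 87.27 targets Ravistan, not Eriia; it does not apply.
Duty = £299,209.32 × 0% = £0.00.
Total = £5,721.12 + £0.00 + £0.00 = £5,721.12.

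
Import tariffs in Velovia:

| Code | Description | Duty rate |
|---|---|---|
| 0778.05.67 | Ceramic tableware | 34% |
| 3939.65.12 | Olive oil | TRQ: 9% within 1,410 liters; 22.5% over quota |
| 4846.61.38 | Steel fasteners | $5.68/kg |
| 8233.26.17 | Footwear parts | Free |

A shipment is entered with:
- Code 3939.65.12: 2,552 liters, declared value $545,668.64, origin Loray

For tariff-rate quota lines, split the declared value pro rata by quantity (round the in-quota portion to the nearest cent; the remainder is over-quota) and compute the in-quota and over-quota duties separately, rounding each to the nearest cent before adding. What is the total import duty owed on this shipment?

Line 1 (3939.65.12, Loray, 2,552 liters, $545,668.64):
Code 3939.65.12 is under a tariff-rate quota (threshold 1,410 liters). In-quota: 1,410 liters at 9%; over-quota: 1,142 liters at 22.5%.
Pro-rata value split: in-quota = $545,668.64 × 1,410/2,552 = $301,486.20; over-quota = $545,668.64 − $301,486.20 = $244,182.44.
In-quota duty = $301,486.20 × 9% = $27,133.76. Over-quota duty = $244,182.44 × 22.5% = $54,941.05.
Line duty = $27,133.76 + $54,941.05 = $82,074.81.

$82,074.81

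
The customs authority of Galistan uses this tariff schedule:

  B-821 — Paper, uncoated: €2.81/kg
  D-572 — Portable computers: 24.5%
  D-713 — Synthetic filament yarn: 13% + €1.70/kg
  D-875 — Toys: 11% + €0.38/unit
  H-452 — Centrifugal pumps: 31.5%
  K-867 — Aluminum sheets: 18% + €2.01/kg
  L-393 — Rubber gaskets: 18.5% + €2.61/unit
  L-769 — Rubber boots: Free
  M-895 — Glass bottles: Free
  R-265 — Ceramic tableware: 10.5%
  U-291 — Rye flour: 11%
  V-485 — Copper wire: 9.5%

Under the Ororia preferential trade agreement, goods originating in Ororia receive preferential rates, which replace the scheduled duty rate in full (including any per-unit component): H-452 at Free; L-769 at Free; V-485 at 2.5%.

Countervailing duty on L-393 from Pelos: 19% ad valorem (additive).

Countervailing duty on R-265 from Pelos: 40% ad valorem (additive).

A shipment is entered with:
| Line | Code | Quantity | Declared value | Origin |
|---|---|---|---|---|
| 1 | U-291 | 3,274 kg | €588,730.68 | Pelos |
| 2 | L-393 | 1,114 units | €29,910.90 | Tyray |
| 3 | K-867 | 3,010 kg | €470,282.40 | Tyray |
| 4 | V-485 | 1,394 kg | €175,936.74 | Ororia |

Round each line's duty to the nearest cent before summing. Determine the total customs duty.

€168,300.78

Line 1 (U-291, Pelos, 3,274 kg, €588,730.68):
Base rate for U-291 is 11%.
Duty = €588,730.68 × 11% = €64,760.37.
Line 2 (L-393, Tyray, 1,114 units, €29,910.90):
Base rate for L-393 is 18.5% + €2.61/unit.
The additional-duty order on L-393 targets Pelos, not Tyray; it does not apply.
Duty = €29,910.90 × 18.5% + 1,114 × €2.61 = €8,441.06.
Line 3 (K-867, Tyray, 3,010 kg, €470,282.40):
Base rate for K-867 is 18% + €2.01/kg.
Duty = €470,282.40 × 18% + 3,010 × €2.01 = €90,700.93.
Line 4 (V-485, Ororia, 1,394 kg, €175,936.74):
Base rate for V-485 is 9.5%.
Origin Ororia qualifies under the Galistan–Ororia agreement and V-485 is covered: preferential rate 2.5% applies instead.
Duty = €175,936.74 × 2.5% = €4,398.42.
Total = €64,760.37 + €8,441.06 + €90,700.93 + €4,398.42 = €168,300.78.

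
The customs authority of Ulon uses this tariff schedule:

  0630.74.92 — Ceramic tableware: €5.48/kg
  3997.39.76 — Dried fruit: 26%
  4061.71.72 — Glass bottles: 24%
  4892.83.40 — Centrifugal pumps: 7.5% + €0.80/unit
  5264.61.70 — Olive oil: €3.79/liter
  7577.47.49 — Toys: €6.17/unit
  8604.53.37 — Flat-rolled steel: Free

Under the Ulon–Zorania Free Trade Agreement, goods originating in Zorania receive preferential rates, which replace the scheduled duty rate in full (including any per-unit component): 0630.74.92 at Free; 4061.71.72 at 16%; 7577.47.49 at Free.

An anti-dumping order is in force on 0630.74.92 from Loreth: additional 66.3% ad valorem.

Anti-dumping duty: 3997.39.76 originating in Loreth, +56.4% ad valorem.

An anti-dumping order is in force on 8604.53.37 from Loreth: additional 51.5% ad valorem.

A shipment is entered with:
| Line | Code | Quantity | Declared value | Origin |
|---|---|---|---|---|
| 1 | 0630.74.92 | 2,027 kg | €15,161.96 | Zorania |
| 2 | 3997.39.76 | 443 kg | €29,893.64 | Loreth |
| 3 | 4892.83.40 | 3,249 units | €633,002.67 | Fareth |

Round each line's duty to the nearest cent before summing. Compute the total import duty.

€74,706.76

Line 1 (0630.74.92, Zorania, 2,027 kg, €15,161.96):
Base rate for 0630.74.92 is €5.48/kg.
Origin Zorania qualifies under the Ulon–Zorania agreement and 0630.74.92 is covered: preferential rate Free applies instead.
The additional-duty order on 0630.74.92 targets Loreth, not Zorania; it does not apply.
Duty = €15,161.96 × 0% = €0.00.
Line 2 (3997.39.76, Loreth, 443 kg, €29,893.64):
Base rate for 3997.39.76 is 26%.
Additional duty on 3997.39.76 from Loreth: +56.4%. Applied ad valorem rate: 26% + 56.4% = 82.4%.
Duty = €29,893.64 × 82.4% = €24,632.36.
Line 3 (4892.83.40, Fareth, 3,249 units, €633,002.67):
Base rate for 4892.83.40 is 7.5% + €0.80/unit.
Duty = €633,002.67 × 7.5% + 3,249 × €0.80 = €50,074.40.
Total = €0.00 + €24,632.36 + €50,074.40 = €74,706.76.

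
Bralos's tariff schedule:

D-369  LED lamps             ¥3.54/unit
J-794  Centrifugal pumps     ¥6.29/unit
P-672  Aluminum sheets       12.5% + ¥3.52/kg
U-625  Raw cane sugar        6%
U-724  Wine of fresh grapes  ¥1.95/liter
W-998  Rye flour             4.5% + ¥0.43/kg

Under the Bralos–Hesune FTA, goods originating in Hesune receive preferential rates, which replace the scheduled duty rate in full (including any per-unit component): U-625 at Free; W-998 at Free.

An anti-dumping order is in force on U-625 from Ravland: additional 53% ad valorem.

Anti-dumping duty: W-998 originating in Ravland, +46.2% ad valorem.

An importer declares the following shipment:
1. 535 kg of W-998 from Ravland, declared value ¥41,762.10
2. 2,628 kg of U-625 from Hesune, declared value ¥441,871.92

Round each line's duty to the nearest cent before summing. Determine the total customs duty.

Line 1 (W-998, Ravland, 535 kg, ¥41,762.10):
Base rate for W-998 is 4.5% + ¥0.43/kg.
W-998 has an FTA preferential rate, but origin Ravland is not Hesune; base rate stands.
Additional duty on W-998 from Ravland: +46.2%. Applied ad valorem rate: 4.5% + 46.2% = 50.7%.
Duty = ¥41,762.10 × 50.7% + 535 × ¥0.43 = ¥21,403.43.
Line 2 (U-625, Hesune, 2,628 kg, ¥441,871.92):
Base rate for U-625 is 6%.
Origin Hesune qualifies under the Bralos–Hesune agreement and U-625 is covered: preferential rate Free applies instead.
The additional-duty order on U-625 targets Ravland, not Hesune; it does not apply.
Duty = ¥441,871.92 × 0% = ¥0.00.
Total = ¥21,403.43 + ¥0.00 = ¥21,403.43.

¥21,403.43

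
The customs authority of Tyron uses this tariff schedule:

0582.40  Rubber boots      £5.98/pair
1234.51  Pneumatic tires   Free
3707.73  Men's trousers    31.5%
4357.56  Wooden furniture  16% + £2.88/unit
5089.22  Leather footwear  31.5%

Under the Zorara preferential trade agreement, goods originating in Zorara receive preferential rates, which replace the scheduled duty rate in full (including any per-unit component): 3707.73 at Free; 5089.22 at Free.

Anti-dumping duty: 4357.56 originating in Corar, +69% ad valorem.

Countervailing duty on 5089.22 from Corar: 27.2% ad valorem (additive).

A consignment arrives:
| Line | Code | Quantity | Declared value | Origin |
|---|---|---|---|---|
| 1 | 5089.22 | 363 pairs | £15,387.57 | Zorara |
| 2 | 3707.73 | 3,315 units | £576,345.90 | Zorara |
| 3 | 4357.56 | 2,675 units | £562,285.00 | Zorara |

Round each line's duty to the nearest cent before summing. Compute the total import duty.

£97,669.60

Line 1 (5089.22, Zorara, 363 pairs, £15,387.57):
Base rate for 5089.22 is 31.5%.
Origin Zorara qualifies under the Tyron–Zorara agreement and 5089.22 is covered: preferential rate Free applies instead.
The additional-duty order on 5089.22 targets Corar, not Zorara; it does not apply.
Duty = £15,387.57 × 0% = £0.00.
Line 2 (3707.73, Zorara, 3,315 units, £576,345.90):
Base rate for 3707.73 is 31.5%.
Origin Zorara qualifies under the Tyron–Zorara agreement and 3707.73 is covered: preferential rate Free applies instead.
Duty = £576,345.90 × 0% = £0.00.
Line 3 (4357.56, Zorara, 2,675 units, £562,285.00):
Base rate for 4357.56 is 16% + £2.88/unit.
Origin Zorara is the FTA partner but 4357.56 is not on the preference list; base rate stands.
The additional-duty order on 4357.56 targets Corar, not Zorara; it does not apply.
Duty = £562,285.00 × 16% + 2,675 × £2.88 = £97,669.60.
Total = £0.00 + £0.00 + £97,669.60 = £97,669.60.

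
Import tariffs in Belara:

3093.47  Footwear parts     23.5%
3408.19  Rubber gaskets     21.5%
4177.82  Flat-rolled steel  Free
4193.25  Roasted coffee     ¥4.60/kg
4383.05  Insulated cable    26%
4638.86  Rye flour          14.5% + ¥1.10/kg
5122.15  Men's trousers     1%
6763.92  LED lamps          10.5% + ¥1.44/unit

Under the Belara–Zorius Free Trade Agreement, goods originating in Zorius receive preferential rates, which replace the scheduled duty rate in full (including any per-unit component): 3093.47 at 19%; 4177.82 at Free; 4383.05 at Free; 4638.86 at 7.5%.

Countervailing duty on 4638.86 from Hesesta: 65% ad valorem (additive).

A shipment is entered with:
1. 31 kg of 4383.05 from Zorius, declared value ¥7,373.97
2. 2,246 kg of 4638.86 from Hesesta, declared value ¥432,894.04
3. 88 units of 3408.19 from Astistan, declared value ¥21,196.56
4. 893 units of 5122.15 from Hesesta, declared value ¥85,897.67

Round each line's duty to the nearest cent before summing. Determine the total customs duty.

¥352,037.60

Line 1 (4383.05, Zorius, 31 kg, ¥7,373.97):
Base rate for 4383.05 is 26%.
Origin Zorius qualifies under the Belara–Zorius agreement and 4383.05 is covered: preferential rate Free applies instead.
Duty = ¥7,373.97 × 0% = ¥0.00.
Line 2 (4638.86, Hesesta, 2,246 kg, ¥432,894.04):
Base rate for 4638.86 is 14.5% + ¥1.10/kg.
4638.86 has an FTA preferential rate, but origin Hesesta is not Zorius; base rate stands.
Additional duty on 4638.86 from Hesesta: +65%. Applied ad valorem rate: 14.5% + 65% = 79.5%.
Duty = ¥432,894.04 × 79.5% + 2,246 × ¥1.10 = ¥346,621.36.
Line 3 (3408.19, Astistan, 88 units, ¥21,196.56):
Base rate for 3408.19 is 21.5%.
Duty = ¥21,196.56 × 21.5% = ¥4,557.26.
Line 4 (5122.15, Hesesta, 893 units, ¥85,897.67):
Base rate for 5122.15 is 1%.
Duty = ¥85,897.67 × 1% = ¥858.98.
Total = ¥0.00 + ¥346,621.36 + ¥4,557.26 + ¥858.98 = ¥352,037.60.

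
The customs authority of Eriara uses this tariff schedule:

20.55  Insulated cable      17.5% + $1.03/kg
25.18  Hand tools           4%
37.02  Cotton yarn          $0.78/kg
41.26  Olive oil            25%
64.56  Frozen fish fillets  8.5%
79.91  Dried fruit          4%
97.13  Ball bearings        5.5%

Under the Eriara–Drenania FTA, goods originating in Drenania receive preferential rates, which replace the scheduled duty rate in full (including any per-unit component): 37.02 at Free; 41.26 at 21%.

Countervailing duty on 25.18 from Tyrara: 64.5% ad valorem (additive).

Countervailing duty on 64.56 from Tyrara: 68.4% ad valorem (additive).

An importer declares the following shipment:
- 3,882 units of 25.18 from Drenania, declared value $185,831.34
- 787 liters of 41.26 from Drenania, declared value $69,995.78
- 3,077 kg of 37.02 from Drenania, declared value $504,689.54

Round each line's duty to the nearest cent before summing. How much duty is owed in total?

$22,132.36

Line 1 (25.18, Drenania, 3,882 units, $185,831.34):
Base rate for 25.18 is 4%.
Origin Drenania is the FTA partner but 25.18 is not on the preference list; base rate stands.
The additional-duty order on 25.18 targets Tyrara, not Drenania; it does not apply.
Duty = $185,831.34 × 4% = $7,433.25.
Line 2 (41.26, Drenania, 787 liters, $69,995.78):
Base rate for 41.26 is 25%.
Origin Drenania qualifies under the Eriara–Drenania agreement and 41.26 is covered: preferential rate 21% applies instead.
Duty = $69,995.78 × 21% = $14,699.11.
Line 3 (37.02, Drenania, 3,077 kg, $504,689.54):
Base rate for 37.02 is $0.78/kg.
Origin Drenania qualifies under the Eriara–Drenania agreement and 37.02 is covered: preferential rate Free applies instead.
Duty = $504,689.54 × 0% = $0.00.
Total = $7,433.25 + $14,699.11 + $0.00 = $22,132.36.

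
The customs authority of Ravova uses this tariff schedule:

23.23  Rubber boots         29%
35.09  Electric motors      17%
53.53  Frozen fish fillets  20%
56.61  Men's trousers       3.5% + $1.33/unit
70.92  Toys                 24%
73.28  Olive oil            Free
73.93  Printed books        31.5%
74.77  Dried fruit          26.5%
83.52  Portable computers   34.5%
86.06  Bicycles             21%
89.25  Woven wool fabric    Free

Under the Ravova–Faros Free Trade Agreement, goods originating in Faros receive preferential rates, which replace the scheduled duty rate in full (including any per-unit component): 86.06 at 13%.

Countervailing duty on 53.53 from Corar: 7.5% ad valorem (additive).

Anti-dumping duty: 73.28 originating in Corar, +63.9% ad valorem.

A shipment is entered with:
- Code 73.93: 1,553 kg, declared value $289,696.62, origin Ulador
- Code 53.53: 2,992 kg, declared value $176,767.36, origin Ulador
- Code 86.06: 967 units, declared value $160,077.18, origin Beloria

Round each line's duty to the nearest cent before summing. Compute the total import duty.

Line 1 (73.93, Ulador, 1,553 kg, $289,696.62):
Base rate for 73.93 is 31.5%.
Duty = $289,696.62 × 31.5% = $91,254.44.
Line 2 (53.53, Ulador, 2,992 kg, $176,767.36):
Base rate for 53.53 is 20%.
The additional-duty order on 53.53 targets Corar, not Ulador; it does not apply.
Duty = $176,767.36 × 20% = $35,353.47.
Line 3 (86.06, Beloria, 967 units, $160,077.18):
Base rate for 86.06 is 21%.
86.06 has an FTA preferential rate, but origin Beloria is not Faros; base rate stands.
Duty = $160,077.18 × 21% = $33,616.21.
Total = $91,254.44 + $35,353.47 + $33,616.21 = $160,224.12.

$160,224.12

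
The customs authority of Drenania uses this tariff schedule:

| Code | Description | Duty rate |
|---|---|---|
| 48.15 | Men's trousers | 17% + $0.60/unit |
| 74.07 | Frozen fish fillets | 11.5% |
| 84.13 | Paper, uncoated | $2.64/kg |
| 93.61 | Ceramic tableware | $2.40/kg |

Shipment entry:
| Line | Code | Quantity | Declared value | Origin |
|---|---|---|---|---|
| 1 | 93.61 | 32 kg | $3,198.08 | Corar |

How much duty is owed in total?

$76.80

Line 1 (93.61, Corar, 32 kg, $3,198.08):
Base rate for 93.61 is $2.40/kg.
Duty = 32 × $2.40 = $76.80.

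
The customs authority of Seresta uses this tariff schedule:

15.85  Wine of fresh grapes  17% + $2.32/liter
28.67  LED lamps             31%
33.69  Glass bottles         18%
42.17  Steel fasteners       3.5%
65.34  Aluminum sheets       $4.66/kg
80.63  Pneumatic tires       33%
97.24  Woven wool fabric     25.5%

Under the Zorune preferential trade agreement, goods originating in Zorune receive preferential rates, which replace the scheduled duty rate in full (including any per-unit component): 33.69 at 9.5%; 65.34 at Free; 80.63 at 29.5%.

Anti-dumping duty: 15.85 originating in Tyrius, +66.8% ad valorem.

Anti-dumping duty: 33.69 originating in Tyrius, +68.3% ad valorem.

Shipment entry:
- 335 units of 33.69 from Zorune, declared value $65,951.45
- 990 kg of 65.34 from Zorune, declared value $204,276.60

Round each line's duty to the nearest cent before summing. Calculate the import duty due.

Line 1 (33.69, Zorune, 335 units, $65,951.45):
Base rate for 33.69 is 18%.
Origin Zorune qualifies under the Seresta–Zorune agreement and 33.69 is covered: preferential rate 9.5% applies instead.
The additional-duty order on 33.69 targets Tyrius, not Zorune; it does not apply.
Duty = $65,951.45 × 9.5% = $6,265.39.
Line 2 (65.34, Zorune, 990 kg, $204,276.60):
Base rate for 65.34 is $4.66/kg.
Origin Zorune qualifies under the Seresta–Zorune agreement and 65.34 is covered: preferential rate Free applies instead.
Duty = $204,276.60 × 0% = $0.00.
Total = $6,265.39 + $0.00 = $6,265.39.

$6,265.39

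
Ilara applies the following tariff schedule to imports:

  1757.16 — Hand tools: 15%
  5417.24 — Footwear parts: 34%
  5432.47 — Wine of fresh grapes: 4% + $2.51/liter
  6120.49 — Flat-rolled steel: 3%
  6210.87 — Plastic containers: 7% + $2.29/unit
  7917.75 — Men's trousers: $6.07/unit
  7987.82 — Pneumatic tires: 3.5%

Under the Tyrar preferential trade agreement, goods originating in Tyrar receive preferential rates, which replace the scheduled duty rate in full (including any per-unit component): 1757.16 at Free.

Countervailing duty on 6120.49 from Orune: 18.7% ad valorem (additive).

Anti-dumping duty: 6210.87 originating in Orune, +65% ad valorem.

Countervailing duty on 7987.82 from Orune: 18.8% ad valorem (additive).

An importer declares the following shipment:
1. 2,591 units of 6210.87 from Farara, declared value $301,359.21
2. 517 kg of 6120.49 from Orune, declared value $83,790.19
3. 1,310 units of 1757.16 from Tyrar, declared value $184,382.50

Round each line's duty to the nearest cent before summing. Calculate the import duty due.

$45,211.00

Line 1 (6210.87, Farara, 2,591 units, $301,359.21):
Base rate for 6210.87 is 7% + $2.29/unit.
The additional-duty order on 6210.87 targets Orune, not Farara; it does not apply.
Duty = $301,359.21 × 7% + 2,591 × $2.29 = $27,028.53.
Line 2 (6120.49, Orune, 517 kg, $83,790.19):
Base rate for 6120.49 is 3%.
Additional duty on 6120.49 from Orune: +18.7%. Applied ad valorem rate: 3% + 18.7% = 21.7%.
Duty = $83,790.19 × 21.7% = $18,182.47.
Line 3 (1757.16, Tyrar, 1,310 units, $184,382.50):
Base rate for 1757.16 is 15%.
Origin Tyrar qualifies under the Ilara–Tyrar agreement and 1757.16 is covered: preferential rate Free applies instead.
Duty = $184,382.50 × 0% = $0.00.
Total = $27,028.53 + $18,182.47 + $0.00 = $45,211.00.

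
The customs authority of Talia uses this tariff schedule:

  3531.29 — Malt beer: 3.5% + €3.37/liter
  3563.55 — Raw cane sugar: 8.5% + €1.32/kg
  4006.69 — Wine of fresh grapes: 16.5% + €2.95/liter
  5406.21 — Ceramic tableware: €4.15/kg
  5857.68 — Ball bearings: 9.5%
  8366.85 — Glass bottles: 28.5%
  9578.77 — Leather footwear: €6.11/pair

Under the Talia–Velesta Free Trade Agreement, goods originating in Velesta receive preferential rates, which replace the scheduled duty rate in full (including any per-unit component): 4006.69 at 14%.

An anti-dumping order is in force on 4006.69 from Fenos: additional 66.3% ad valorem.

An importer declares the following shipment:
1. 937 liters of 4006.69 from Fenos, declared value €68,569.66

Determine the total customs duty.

€59,539.83

Line 1 (4006.69, Fenos, 937 liters, €68,569.66):
Base rate for 4006.69 is 16.5% + €2.95/liter.
4006.69 has an FTA preferential rate, but origin Fenos is not Velesta; base rate stands.
Additional duty on 4006.69 from Fenos: +66.3%. Applied ad valorem rate: 16.5% + 66.3% = 82.8%.
Duty = €68,569.66 × 82.8% + 937 × €2.95 = €59,539.83.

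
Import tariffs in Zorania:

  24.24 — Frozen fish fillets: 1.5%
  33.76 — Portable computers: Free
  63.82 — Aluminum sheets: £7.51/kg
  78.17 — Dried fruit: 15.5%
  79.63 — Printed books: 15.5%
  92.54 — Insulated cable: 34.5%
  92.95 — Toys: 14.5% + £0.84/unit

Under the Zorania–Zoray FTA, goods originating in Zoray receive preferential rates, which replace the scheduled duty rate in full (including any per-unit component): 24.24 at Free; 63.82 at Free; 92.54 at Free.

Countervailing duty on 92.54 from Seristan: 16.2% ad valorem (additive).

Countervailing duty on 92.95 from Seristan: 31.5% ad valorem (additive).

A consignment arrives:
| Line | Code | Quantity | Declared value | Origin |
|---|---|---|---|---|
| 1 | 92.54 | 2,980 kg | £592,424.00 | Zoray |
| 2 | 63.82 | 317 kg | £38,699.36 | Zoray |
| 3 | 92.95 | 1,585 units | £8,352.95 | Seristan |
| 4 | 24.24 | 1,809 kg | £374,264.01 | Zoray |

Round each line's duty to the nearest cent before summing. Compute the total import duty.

£5,173.76

Line 1 (92.54, Zoray, 2,980 kg, £592,424.00):
Base rate for 92.54 is 34.5%.
Origin Zoray qualifies under the Zorania–Zoray agreement and 92.54 is covered: preferential rate Free applies instead.
The additional-duty order on 92.54 targets Seristan, not Zoray; it does not apply.
Duty = £592,424.00 × 0% = £0.00.
Line 2 (63.82, Zoray, 317 kg, £38,699.36):
Base rate for 63.82 is £7.51/kg.
Origin Zoray qualifies under the Zorania–Zoray agreement and 63.82 is covered: preferential rate Free applies instead.
Duty = £38,699.36 × 0% = £0.00.
Line 3 (92.95, Seristan, 1,585 units, £8,352.95):
Base rate for 92.95 is 14.5% + £0.84/unit.
Additional duty on 92.95 from Seristan: +31.5%. Applied ad valorem rate: 14.5% + 31.5% = 46%.
Duty = £8,352.95 × 46% + 1,585 × £0.84 = £5,173.76.
Line 4 (24.24, Zoray, 1,809 kg, £374,264.01):
Base rate for 24.24 is 1.5%.
Origin Zoray qualifies under the Zorania–Zoray agreement and 24.24 is covered: preferential rate Free applies instead.
Duty = £374,264.01 × 0% = £0.00.
Total = £0.00 + £0.00 + £5,173.76 + £0.00 = £5,173.76.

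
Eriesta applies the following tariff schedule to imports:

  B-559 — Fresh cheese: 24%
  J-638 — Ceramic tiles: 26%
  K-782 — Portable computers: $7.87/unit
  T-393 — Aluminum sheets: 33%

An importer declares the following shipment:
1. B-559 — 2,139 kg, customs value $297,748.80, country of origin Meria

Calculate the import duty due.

Line 1 (B-559, Meria, 2,139 kg, $297,748.80):
Base rate for B-559 is 24%.
Duty = $297,748.80 × 24% = $71,459.71.

$71,459.71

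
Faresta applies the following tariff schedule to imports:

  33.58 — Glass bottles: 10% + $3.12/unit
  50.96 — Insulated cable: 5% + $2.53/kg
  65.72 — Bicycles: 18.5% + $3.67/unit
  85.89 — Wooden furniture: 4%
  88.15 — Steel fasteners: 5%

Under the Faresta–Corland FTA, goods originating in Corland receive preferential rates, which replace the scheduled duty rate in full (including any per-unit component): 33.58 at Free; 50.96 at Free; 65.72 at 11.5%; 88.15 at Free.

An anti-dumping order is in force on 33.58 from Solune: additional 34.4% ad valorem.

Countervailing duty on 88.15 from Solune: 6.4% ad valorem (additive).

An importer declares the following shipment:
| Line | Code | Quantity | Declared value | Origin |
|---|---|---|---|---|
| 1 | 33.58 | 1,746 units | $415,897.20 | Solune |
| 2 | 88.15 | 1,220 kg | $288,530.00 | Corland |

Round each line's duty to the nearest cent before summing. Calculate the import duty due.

Line 1 (33.58, Solune, 1,746 units, $415,897.20):
Base rate for 33.58 is 10% + $3.12/unit.
33.58 has an FTA preferential rate, but origin Solune is not Corland; base rate stands.
Additional duty on 33.58 from Solune: +34.4%. Applied ad valorem rate: 10% + 34.4% = 44.4%.
Duty = $415,897.20 × 44.4% + 1,746 × $3.12 = $190,105.88.
Line 2 (88.15, Corland, 1,220 kg, $288,530.00):
Base rate for 88.15 is 5%.
Origin Corland qualifies under the Faresta–Corland agreement and 88.15 is covered: preferential rate Free applies instead.
The additional-duty order on 88.15 targets Solune, not Corland; it does not apply.
Duty = $288,530.00 × 0% = $0.00.
Total = $190,105.88 + $0.00 = $190,105.88.

$190,105.88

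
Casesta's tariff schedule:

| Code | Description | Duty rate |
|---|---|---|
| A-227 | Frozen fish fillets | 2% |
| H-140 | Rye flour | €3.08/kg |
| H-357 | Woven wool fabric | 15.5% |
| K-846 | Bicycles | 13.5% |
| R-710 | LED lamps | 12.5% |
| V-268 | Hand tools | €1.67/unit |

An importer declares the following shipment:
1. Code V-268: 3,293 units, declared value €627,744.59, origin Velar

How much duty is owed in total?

Line 1 (V-268, Velar, 3,293 units, €627,744.59):
Base rate for V-268 is €1.67/unit.
Duty = 3,293 × €1.67 = €5,499.31.

€5,499.31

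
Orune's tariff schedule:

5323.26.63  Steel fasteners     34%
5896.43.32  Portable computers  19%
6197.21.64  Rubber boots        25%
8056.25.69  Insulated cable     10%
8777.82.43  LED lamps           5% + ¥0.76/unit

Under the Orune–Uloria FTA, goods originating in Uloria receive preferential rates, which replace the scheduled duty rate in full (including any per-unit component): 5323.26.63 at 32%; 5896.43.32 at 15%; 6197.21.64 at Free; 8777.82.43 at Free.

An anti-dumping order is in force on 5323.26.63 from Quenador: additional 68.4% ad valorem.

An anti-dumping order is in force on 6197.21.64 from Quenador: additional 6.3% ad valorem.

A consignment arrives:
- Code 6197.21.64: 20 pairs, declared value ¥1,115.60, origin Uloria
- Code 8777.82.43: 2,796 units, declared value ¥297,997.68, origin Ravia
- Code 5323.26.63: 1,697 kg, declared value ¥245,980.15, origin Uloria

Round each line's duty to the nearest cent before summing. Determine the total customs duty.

Line 1 (6197.21.64, Uloria, 20 pairs, ¥1,115.60):
Base rate for 6197.21.64 is 25%.
Origin Uloria qualifies under the Orune–Uloria agreement and 6197.21.64 is covered: preferential rate Free applies instead.
The additional-duty order on 6197.21.64 targets Quenador, not Uloria; it does not apply.
Duty = ¥1,115.60 × 0% = ¥0.00.
Line 2 (8777.82.43, Ravia, 2,796 units, ¥297,997.68):
Base rate for 8777.82.43 is 5% + ¥0.76/unit.
8777.82.43 has an FTA preferential rate, but origin Ravia is not Uloria; base rate stands.
Duty = ¥297,997.68 × 5% + 2,796 × ¥0.76 = ¥17,024.84.
Line 3 (5323.26.63, Uloria, 1,697 kg, ¥245,980.15):
Base rate for 5323.26.63 is 34%.
Origin Uloria qualifies under the Orune–Uloria agreement and 5323.26.63 is covered: preferential rate 32% applies instead.
The additional-duty order on 5323.26.63 targets Quenador, not Uloria; it does not apply.
Duty = ¥245,980.15 × 32% = ¥78,713.65.
Total = ¥0.00 + ¥17,024.84 + ¥78,713.65 = ¥95,738.49.

¥95,738.49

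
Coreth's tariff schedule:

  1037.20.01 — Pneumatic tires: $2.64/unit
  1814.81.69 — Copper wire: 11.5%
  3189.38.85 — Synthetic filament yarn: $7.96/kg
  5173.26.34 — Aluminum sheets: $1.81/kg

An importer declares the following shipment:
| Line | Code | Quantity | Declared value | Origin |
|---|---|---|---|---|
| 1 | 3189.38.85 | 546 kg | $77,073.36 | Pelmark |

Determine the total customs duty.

Line 1 (3189.38.85, Pelmark, 546 kg, $77,073.36):
Base rate for 3189.38.85 is $7.96/kg.
Duty = 546 × $7.96 = $4,346.16.

$4,346.16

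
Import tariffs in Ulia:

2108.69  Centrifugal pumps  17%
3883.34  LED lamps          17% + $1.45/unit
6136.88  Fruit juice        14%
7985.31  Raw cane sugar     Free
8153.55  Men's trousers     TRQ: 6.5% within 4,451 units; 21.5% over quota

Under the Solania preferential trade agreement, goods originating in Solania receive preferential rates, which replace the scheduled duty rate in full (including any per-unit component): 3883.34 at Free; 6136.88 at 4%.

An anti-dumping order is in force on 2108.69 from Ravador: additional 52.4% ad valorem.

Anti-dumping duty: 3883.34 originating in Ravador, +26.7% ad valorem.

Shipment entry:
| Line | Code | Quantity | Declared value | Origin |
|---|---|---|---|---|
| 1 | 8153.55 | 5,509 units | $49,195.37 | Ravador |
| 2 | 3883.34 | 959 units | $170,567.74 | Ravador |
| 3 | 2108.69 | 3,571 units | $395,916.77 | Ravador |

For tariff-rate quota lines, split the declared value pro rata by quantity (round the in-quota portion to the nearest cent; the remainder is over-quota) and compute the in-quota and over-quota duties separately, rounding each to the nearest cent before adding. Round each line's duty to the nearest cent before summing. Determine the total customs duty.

$355,309.78

Line 1 (8153.55, Ravador, 5,509 units, $49,195.37):
Code 8153.55 is under a tariff-rate quota (threshold 4,451 units). In-quota: 4,451 units at 6.5%; over-quota: 1,058 units at 21.5%.
Pro-rata value split: in-quota = $49,195.37 × 4,451/5,509 = $39,747.43; over-quota = $49,195.37 − $39,747.43 = $9,447.94.
In-quota duty = $39,747.43 × 6.5% = $2,583.58. Over-quota duty = $9,447.94 × 21.5% = $2,031.31.
Line duty = $2,583.58 + $2,031.31 = $4,614.89.
Line 2 (3883.34, Ravador, 959 units, $170,567.74):
Base rate for 3883.34 is 17% + $1.45/unit.
3883.34 has an FTA preferential rate, but origin Ravador is not Solania; base rate stands.
Additional duty on 3883.34 from Ravador: +26.7%. Applied ad valorem rate: 17% + 26.7% = 43.7%.
Duty = $170,567.74 × 43.7% + 959 × $1.45 = $75,928.65.
Line 3 (2108.69, Ravador, 3,571 units, $395,916.77):
Base rate for 2108.69 is 17%.
Additional duty on 2108.69 from Ravador: +52.4%. Applied ad valorem rate: 17% + 52.4% = 69.4%.
Duty = $395,916.77 × 69.4% = $274,766.24.
Total = $4,614.89 + $75,928.65 + $274,766.24 = $355,309.78.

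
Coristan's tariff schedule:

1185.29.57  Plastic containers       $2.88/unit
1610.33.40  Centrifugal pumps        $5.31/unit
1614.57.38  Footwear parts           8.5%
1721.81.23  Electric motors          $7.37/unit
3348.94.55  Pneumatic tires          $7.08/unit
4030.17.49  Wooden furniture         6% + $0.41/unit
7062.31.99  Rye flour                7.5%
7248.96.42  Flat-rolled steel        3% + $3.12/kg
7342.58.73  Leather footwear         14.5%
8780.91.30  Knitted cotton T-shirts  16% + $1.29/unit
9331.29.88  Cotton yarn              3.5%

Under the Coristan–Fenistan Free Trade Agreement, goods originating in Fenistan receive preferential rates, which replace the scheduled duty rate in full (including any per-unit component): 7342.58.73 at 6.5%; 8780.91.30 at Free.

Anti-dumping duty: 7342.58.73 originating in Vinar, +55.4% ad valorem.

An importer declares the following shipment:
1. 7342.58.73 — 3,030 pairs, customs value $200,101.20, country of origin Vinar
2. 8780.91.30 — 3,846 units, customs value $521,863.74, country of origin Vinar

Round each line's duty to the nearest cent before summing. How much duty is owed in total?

Line 1 (7342.58.73, Vinar, 3,030 pairs, $200,101.20):
Base rate for 7342.58.73 is 14.5%.
7342.58.73 has an FTA preferential rate, but origin Vinar is not Fenistan; base rate stands.
Additional duty on 7342.58.73 from Vinar: +55.4%. Applied ad valorem rate: 14.5% + 55.4% = 69.9%.
Duty = $200,101.20 × 69.9% = $139,870.74.
Line 2 (8780.91.30, Vinar, 3,846 units, $521,863.74):
Base rate for 8780.91.30 is 16% + $1.29/unit.
8780.91.30 has an FTA preferential rate, but origin Vinar is not Fenistan; base rate stands.
Duty = $521,863.74 × 16% + 3,846 × $1.29 = $88,459.54.
Total = $139,870.74 + $88,459.54 = $228,330.28.

$228,330.28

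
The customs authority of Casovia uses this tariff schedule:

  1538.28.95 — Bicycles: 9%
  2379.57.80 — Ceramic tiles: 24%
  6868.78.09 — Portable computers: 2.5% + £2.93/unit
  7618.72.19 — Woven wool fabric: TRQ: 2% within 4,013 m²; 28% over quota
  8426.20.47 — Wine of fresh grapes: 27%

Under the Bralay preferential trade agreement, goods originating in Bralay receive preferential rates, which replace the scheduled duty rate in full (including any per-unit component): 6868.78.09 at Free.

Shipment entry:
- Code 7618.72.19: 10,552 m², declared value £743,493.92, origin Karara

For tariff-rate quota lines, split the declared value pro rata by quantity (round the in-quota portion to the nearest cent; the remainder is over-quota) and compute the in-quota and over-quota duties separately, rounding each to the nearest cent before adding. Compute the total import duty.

£134,661.74

Line 1 (7618.72.19, Karara, 10,552 m², £743,493.92):
Code 7618.72.19 is under a tariff-rate quota (threshold 4,013 m²). In-quota: 4,013 m² at 2%; over-quota: 6,539 m² at 28%.
Pro-rata value split: in-quota = £743,493.92 × 4,013/10,552 = £282,755.98; over-quota = £743,493.92 − £282,755.98 = £460,737.94.
In-quota duty = £282,755.98 × 2% = £5,655.12. Over-quota duty = £460,737.94 × 28% = £129,006.62.
Line duty = £5,655.12 + £129,006.62 = £134,661.74.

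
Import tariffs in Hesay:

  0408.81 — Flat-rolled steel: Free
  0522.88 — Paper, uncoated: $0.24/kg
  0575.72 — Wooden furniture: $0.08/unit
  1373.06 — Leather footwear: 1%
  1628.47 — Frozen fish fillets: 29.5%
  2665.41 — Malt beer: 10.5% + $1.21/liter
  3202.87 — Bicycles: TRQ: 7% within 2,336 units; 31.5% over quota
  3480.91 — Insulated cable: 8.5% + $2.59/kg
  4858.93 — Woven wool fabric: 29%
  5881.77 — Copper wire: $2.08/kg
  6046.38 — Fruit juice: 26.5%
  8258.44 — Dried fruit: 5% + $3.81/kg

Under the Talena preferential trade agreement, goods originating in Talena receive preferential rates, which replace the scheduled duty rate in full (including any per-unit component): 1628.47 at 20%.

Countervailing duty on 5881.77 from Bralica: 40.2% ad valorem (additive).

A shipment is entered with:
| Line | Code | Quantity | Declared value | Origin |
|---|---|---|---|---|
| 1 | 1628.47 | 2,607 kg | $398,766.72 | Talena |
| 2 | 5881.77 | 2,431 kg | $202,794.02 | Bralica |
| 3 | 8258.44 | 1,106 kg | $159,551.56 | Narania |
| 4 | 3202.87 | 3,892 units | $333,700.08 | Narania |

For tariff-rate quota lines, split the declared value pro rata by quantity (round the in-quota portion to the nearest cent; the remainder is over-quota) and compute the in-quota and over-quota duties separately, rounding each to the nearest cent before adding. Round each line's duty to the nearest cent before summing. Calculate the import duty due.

Line 1 (1628.47, Talena, 2,607 kg, $398,766.72):
Base rate for 1628.47 is 29.5%.
Origin Talena qualifies under the Hesay–Talena agreement and 1628.47 is covered: preferential rate 20% applies instead.
Duty = $398,766.72 × 20% = $79,753.34.
Line 2 (5881.77, Bralica, 2,431 kg, $202,794.02):
Base rate for 5881.77 is $2.08/kg.
Additional duty on 5881.77 from Bralica: +40.2% ad valorem. Applied ad valorem rate = 40.2%.
Duty = $202,794.02 × 40.2% + 2,431 × $2.08 = $86,579.68.
Line 3 (8258.44, Narania, 1,106 kg, $159,551.56):
Base rate for 8258.44 is 5% + $3.81/kg.
Duty = $159,551.56 × 5% + 1,106 × $3.81 = $12,191.44.
Line 4 (3202.87, Narania, 3,892 units, $333,700.08):
Code 3202.87 is under a tariff-rate quota (threshold 2,336 units). In-quota: 2,336 units at 7%; over-quota: 1,556 units at 31.5%.
Pro-rata value split: in-quota = $333,700.08 × 2,336/3,892 = $200,288.64; over-quota = $333,700.08 − $200,288.64 = $133,411.44.
In-quota duty = $200,288.64 × 7% = $14,020.20. Over-quota duty = $133,411.44 × 31.5% = $42,024.60.
Line duty = $14,020.20 + $42,024.60 = $56,044.80.
Total = $79,753.34 + $86,579.68 + $12,191.44 + $56,044.80 = $234,569.26.

$234,569.26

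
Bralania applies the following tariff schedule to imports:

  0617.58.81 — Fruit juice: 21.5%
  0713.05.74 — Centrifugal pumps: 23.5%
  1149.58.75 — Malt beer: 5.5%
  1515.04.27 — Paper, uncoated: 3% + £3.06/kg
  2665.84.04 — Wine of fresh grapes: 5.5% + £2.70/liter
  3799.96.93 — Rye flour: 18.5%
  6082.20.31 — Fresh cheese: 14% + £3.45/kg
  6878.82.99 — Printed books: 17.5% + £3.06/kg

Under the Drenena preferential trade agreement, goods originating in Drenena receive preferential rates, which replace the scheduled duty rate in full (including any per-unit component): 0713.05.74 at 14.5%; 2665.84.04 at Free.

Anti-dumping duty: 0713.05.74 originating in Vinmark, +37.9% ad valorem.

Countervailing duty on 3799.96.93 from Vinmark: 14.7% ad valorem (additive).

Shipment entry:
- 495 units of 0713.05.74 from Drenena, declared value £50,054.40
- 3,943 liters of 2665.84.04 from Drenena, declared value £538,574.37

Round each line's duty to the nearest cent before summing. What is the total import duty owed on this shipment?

£7,257.89

Line 1 (0713.05.74, Drenena, 495 units, £50,054.40):
Base rate for 0713.05.74 is 23.5%.
Origin Drenena qualifies under the Bralania–Drenena agreement and 0713.05.74 is covered: preferential rate 14.5% applies instead.
The additional-duty order on 0713.05.74 targets Vinmark, not Drenena; it does not apply.
Duty = £50,054.40 × 14.5% = £7,257.89.
Line 2 (2665.84.04, Drenena, 3,943 liters, £538,574.37):
Base rate for 2665.84.04 is 5.5% + £2.70/liter.
Origin Drenena qualifies under the Bralania–Drenena agreement and 2665.84.04 is covered: preferential rate Free applies instead.
Duty = £538,574.37 × 0% = £0.00.
Total = £7,257.89 + £0.00 = £7,257.89.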